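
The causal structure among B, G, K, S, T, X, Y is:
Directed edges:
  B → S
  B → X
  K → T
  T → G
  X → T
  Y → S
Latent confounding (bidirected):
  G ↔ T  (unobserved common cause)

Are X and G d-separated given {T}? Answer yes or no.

No — X and G are d-connected given {T}.

Bayes-Ball from X | {T} reaches {B,G,K,S}.
G ∈ reach(X|{T}) ⇒ X ⊥̸ G | {T}.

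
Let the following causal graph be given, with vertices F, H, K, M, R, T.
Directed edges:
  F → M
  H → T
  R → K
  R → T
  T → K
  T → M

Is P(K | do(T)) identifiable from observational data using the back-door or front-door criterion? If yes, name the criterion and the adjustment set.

desc(T)\{T}={K,M}; candidates ⊆ {F,H,R}.
size 0: {}; under {} T still reaches {H,K,R} ∋ K.
{R}: T⊥K given {R} in G with T→· removed — back-door holds.
P(K|do(T)) = Σ_{R} P(K|T,R)·P(R).

P(K|do(T)): backdoor, adjust for {R}.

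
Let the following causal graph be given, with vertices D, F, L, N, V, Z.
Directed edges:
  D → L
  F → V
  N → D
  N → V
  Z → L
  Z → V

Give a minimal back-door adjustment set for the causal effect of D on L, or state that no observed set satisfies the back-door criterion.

D→L: minimal back-door set ∅.

desc(D)\{D}={L}; candidates ⊆ {F,N,V,Z}.
∅: D⊥L given ∅ in G with D→· removed — back-door holds.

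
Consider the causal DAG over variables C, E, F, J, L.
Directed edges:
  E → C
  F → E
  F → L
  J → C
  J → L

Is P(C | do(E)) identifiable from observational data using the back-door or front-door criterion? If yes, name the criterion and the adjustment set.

desc(E)\{E}={C}; candidates ⊆ {F,J,L}.
∅: E⊥C given ∅ in G with E→· removed — back-door holds.
P(C|do(E)) = P(C|E) — no adjustment needed.

P(C|do(E)): backdoor, adjust for ∅.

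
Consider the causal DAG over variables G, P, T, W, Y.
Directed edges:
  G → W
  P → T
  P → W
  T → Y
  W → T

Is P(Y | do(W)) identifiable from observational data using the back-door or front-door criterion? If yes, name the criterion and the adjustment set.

P(Y|do(W)): backdoor, adjust for {P}.

desc(W)\{W}={T,Y}; candidates ⊆ {G,P}.
size 0: {}; under {} W still reaches {G,P,T,Y} ∋ Y.
{P}: W⊥Y given {P} in G with W→· removed — back-door holds.
P(Y|do(W)) = Σ_{P} P(Y|W,P)·P(P).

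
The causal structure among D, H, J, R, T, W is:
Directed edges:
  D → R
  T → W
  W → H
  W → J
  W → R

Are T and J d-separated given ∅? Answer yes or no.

No — T and J are d-connected given ∅.

Bayes-Ball from T | ∅ reaches {H,J,R,W}.
J ∈ reach(T|∅) ⇒ T ⊥̸ J | ∅.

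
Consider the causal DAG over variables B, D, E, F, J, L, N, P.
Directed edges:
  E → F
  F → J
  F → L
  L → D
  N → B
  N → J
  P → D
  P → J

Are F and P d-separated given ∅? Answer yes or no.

Yes — F ⊥ P | ∅.

Bayes-Ball from F | ∅ reaches {D,E,J,L}.
P ∉ reach(F|∅) ⇒ F ⊥ P | ∅.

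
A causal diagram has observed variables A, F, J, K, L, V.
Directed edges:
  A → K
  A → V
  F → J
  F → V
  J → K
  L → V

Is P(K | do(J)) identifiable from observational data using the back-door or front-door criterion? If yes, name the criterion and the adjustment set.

desc(J)\{J}={K}; candidates ⊆ {A,F,L,V}.
∅: J⊥K given ∅ in G with J→· removed — back-door holds.
P(K|do(J)) = P(K|J) — no adjustment needed.

P(K|do(J)): backdoor, adjust for ∅.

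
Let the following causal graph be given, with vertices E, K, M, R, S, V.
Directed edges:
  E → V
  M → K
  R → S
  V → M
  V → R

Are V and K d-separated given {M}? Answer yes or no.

Bayes-Ball from V | {M} reaches {E,R,S}.
K ∉ reach(V|{M}) ⇒ V ⊥ K | {M}.

Yes — V ⊥ K | {M}.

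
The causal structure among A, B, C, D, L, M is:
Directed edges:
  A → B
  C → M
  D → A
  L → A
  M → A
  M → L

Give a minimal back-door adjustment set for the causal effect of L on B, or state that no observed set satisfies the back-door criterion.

desc(L)\{L}={A,B}; candidates ⊆ {C,D,M}.
size 0: {}; under {} L still reaches {A,B,C,M} ∋ B.
{M}: L⊥B given {M} in G with L→· removed — back-door holds.

L→B: minimal back-door set {M}.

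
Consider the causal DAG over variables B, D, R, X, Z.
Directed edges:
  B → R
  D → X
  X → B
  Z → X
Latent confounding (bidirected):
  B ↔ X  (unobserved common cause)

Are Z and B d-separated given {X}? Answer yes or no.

No — Z and B are d-connected given {X}.

Bayes-Ball from Z | {X} reaches {B,D,R}.
B ∈ reach(Z|{X}) ⇒ Z ⊥̸ B | {X}.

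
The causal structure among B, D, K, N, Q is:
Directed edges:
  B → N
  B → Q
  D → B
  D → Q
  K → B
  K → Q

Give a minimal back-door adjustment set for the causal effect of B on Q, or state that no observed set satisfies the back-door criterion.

desc(B)\{B}={N,Q}; candidates ⊆ {D,K}.
size 0: {}; under {} B still reaches {D,K,Q} ∋ Q.
size 1: {D}, {K}; under {D} B still reaches {K,Q} ∋ Q.
{D,K}: B⊥Q given {D,K} in G with B→· removed — back-door holds.

B→Q: minimal back-door set {D, K}.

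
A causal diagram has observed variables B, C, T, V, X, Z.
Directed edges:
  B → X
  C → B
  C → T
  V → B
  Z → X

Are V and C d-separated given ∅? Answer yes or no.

Bayes-Ball from V | ∅ reaches {B,X}.
C ∉ reach(V|∅) ⇒ V ⊥ C | ∅.

Yes — V ⊥ C | ∅.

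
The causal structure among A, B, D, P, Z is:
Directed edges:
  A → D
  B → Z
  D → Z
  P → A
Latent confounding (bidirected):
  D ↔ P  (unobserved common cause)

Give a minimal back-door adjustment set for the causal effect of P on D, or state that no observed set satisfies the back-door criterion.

P→D: no observed back-door set.

desc(P)\{P}={A,D,Z}; candidates ⊆ {B}.
P↔D: latent back-door arc(s) into P.
size 0: {}; under {} P still reaches {D,Z} ∋ D.
size 1: {B}; under {B} P still reaches {D,Z} ∋ D.
P↔D cannot be blocked by any observed set — no back-door set.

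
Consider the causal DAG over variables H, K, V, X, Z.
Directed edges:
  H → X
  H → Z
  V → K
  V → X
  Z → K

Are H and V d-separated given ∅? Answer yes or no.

Bayes-Ball from H | ∅ reaches {K,X,Z}.
V ∉ reach(H|∅) ⇒ H ⊥ V | ∅.

Yes — H ⊥ V | ∅.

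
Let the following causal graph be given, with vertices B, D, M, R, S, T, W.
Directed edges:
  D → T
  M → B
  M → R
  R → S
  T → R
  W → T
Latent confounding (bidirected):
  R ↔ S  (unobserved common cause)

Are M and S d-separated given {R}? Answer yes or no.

No — M and S are d-connected given {R}.

Bayes-Ball from M | {R} reaches {B,D,S,T,W}.
S ∈ reach(M|{R}) ⇒ M ⊥̸ S | {R}.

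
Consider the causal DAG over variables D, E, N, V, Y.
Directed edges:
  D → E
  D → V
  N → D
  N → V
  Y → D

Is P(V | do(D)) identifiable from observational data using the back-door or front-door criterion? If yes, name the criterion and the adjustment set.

desc(D)\{D}={E,V}; candidates ⊆ {N,Y}.
size 0: {}; under {} D still reaches {N,V,Y} ∋ V.
{N}: D⊥V given {N} in G with D→· removed — back-door holds.
P(V|do(D)) = Σ_{N} P(V|D,N)·P(N).

P(V|do(D)): backdoor, adjust for {N}.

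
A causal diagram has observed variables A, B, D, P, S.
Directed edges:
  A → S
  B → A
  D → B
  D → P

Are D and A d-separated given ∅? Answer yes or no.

No — D and A are d-connected given ∅.

Bayes-Ball from D | ∅ reaches {A,B,P,S}.
A ∈ reach(D|∅) ⇒ D ⊥̸ A | ∅.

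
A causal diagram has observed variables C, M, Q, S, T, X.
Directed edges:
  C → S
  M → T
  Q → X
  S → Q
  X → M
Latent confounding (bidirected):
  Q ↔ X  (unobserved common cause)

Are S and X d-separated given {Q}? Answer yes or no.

Bayes-Ball from S | {Q} reaches {C,M,T,X}.
X ∈ reach(S|{Q}) ⇒ S ⊥̸ X | {Q}.

No — S and X are d-connected given {Q}.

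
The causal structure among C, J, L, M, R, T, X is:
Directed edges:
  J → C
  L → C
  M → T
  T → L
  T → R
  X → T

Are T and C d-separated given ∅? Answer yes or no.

No — T and C are d-connected given ∅.

Bayes-Ball from T | ∅ reaches {C,L,M,R,X}.
C ∈ reach(T|∅) ⇒ T ⊥̸ C | ∅.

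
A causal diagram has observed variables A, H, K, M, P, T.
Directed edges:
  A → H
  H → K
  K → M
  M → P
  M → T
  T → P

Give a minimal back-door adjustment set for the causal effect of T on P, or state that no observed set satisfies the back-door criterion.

T→P: minimal back-door set {M}.

desc(T)\{T}={P}; candidates ⊆ {A,H,K,M}.
size 0: {}; under {} T still reaches {A,H,K,M,P} ∋ P.
{M}: T⊥P given {M} in G with T→· removed — back-door holds.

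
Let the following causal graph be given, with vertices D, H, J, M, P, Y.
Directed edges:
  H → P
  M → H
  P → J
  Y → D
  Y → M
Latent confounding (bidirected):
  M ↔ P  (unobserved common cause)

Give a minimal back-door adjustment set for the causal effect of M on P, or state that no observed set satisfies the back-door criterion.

M→P: no observed back-door set.

desc(M)\{M}={H,J,P}; candidates ⊆ {D,Y}.
M↔P: latent back-door arc(s) into M.
size 0: {}; under {} M still reaches {D,J,P,Y} ∋ P.
size 1: {D}, {Y}; under {D} M still reaches {J,P,Y} ∋ P.
size 2: {D,Y}; under {D,Y} M still reaches {J,P} ∋ P.
M↔P cannot be blocked by any observed set — no back-door set.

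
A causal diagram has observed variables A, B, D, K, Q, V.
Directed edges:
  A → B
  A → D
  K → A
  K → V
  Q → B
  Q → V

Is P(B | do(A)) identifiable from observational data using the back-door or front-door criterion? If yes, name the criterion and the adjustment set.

desc(A)\{A}={B,D}; candidates ⊆ {K,Q,V}.
∅: A⊥B given ∅ in G with A→· removed — back-door holds.
P(B|do(A)) = P(B|A) — no adjustment needed.

P(B|do(A)): backdoor, adjust for ∅.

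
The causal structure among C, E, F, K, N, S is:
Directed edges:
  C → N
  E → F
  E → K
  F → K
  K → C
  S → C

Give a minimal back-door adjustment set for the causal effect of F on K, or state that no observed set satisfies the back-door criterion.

F→K: minimal back-door set {E}.

desc(F)\{F}={C,K,N}; candidates ⊆ {E,S}.
size 0: {}; under {} F still reaches {C,E,K,N} ∋ K.
{E}: F⊥K given {E} in G with F→· removed — back-door holds.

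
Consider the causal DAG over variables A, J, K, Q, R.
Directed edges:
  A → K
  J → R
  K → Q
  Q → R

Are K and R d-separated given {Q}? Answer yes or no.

Yes — K ⊥ R | {Q}.

Bayes-Ball from K | {Q} reaches {A}.
R ∉ reach(K|{Q}) ⇒ K ⊥ R | {Q}.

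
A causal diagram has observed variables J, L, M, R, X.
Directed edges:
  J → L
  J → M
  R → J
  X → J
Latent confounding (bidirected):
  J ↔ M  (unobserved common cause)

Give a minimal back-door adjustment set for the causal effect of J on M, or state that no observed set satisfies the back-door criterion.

J→M: no observed back-door set.

desc(J)\{J}={L,M}; candidates ⊆ {R,X}.
J↔M: latent back-door arc(s) into J.
size 0: {}; under {} J still reaches {M,R,X} ∋ M.
size 1: {R}, {X}; under {R} J still reaches {M,X} ∋ M.
size 2: {R,X}; under {R,X} J still reaches {M} ∋ M.
J↔M cannot be blocked by any observed set — no back-door set.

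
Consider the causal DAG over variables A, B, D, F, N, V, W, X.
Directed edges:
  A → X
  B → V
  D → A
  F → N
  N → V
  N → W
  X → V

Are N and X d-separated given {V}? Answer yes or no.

No — N and X are d-connected given {V}.

Bayes-Ball from N | {V} reaches {A,B,D,F,W,X}.
X ∈ reach(N|{V}) ⇒ N ⊥̸ X | {V}.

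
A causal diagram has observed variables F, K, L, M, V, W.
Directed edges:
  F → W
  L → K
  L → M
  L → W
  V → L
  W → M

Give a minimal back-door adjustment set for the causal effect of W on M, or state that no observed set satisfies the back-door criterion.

desc(W)\{W}={M}; candidates ⊆ {F,K,L,V}.
size 0: {}; under {} W still reaches {F,K,L,M,V} ∋ M.
{L}: W⊥M given {L} in G with W→· removed — back-door holds.

W→M: minimal back-door set {L}.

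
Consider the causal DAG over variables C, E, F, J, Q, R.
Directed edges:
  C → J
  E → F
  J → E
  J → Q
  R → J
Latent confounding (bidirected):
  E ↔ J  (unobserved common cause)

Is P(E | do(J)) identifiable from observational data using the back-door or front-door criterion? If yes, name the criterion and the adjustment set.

P(E|do(J)): not identifiable (no BD/FD set).

desc(J)\{J}={E,F,Q}; candidates ⊆ {C,R}.
J↔E: latent back-door arc(s) into J.
size 0: {}; under {} J still reaches {C,E,F,R} ∋ E.
size 1: {C}, {R}; under {C} J still reaches {E,F,R} ∋ E.
size 2: {C,R}; under {C,R} J still reaches {E,F} ∋ E.
J↔E cannot be blocked by any observed set — no back-door set.
No mediator lies on a directed J→…→E path.
Neither criterion identifies P(E|do(J)) in this graph.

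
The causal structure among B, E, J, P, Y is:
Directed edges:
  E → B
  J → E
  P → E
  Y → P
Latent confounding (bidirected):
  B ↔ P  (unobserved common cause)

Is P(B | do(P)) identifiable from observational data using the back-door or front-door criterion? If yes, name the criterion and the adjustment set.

desc(P)\{P}={B,E}; candidates ⊆ {J,Y}.
P↔B: latent back-door arc(s) into P.
size 0: {}; under {} P still reaches {B,Y} ∋ B.
size 1: {J}, {Y}; under {J} P still reaches {B,Y} ∋ B.
size 2: {J,Y}; under {J,Y} P still reaches {B} ∋ B.
P↔B cannot be blocked by any observed set — no back-door set.
{E}: (i) intercepts every directed P→B path; (ii) no back-door P→{E}; (iii) {P} blocks every back-door {E}→B. Front-door holds.
P(B|do(P)) = Σ_{E} P(E|P) Σ_{P'} P(B|E,P')P(P').

P(B|do(P)): frontdoor, adjust for {E}.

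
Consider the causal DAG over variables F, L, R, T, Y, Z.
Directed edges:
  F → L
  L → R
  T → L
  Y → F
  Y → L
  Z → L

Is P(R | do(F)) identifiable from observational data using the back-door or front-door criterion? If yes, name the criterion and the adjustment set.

P(R|do(F)): backdoor, adjust for {Y}.

desc(F)\{F}={L,R}; candidates ⊆ {T,Y,Z}.
size 0: {}; under {} F still reaches {L,R,Y} ∋ R.
{Y}: F⊥R given {Y} in G with F→· removed — back-door holds.
P(R|do(F)) = Σ_{Y} P(R|F,Y)·P(Y).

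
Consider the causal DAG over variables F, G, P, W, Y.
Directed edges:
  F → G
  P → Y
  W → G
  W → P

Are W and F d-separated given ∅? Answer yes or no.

Bayes-Ball from W | ∅ reaches {G,P,Y}.
F ∉ reach(W|∅) ⇒ W ⊥ F | ∅.

Yes — W ⊥ F | ∅.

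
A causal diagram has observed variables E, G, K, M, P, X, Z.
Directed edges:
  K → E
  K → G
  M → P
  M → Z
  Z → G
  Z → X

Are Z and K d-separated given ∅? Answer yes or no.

Bayes-Ball from Z | ∅ reaches {G,M,P,X}.
K ∉ reach(Z|∅) ⇒ Z ⊥ K | ∅.

Yes — Z ⊥ K | ∅.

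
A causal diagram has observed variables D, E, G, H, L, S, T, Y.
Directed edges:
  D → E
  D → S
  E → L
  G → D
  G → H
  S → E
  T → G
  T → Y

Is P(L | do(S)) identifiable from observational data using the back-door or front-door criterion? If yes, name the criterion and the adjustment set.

desc(S)\{S}={E,L}; candidates ⊆ {D,G,H,T,Y}.
size 0: {}; under {} S still reaches {D,E,G,H,L,T,Y} ∋ L.
{D}: S⊥L given {D} in G with S→· removed — back-door holds.
P(L|do(S)) = Σ_{D} P(L|S,D)·P(D).

P(L|do(S)): backdoor, adjust for {D}.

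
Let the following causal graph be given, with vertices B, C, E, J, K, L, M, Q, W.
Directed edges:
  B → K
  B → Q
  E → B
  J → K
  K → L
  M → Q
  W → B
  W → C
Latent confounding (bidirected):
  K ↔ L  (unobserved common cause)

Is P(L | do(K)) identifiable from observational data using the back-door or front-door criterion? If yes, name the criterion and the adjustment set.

desc(K)\{K}={L}; candidates ⊆ {B,C,E,J,M,Q,W}.
K↔L: latent back-door arc(s) into K.
size 0: {}; under {} K still reaches {B,C,E,J,L,Q,W} ∋ L.
size 1: {B}, {C}, {E} …(+4); under {B} K still reaches {J,L} ∋ L.
size 2: {B,C}, {B,E}, {B,J} …(+18); under {B,C} K still reaches {J,L} ∋ L.
K↔L cannot be blocked by any observed set — no back-door set.
No mediator lies on a directed K→…→L path.
Neither criterion identifies P(L|do(K)) in this graph.

P(L|do(K)): not identifiable (no BD/FD set).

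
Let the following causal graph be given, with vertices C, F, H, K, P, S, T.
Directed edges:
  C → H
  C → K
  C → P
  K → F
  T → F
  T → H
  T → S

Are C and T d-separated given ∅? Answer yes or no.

Yes — C ⊥ T | ∅.

Bayes-Ball from C | ∅ reaches {F,H,K,P}.
T ∉ reach(C|∅) ⇒ C ⊥ T | ∅.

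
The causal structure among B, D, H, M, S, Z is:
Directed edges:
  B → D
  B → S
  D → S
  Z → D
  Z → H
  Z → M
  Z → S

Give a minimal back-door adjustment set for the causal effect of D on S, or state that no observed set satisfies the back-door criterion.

D→S: minimal back-door set {B, Z}.

desc(D)\{D}={S}; candidates ⊆ {B,H,M,Z}.
size 0: {}; under {} D still reaches {B,H,M,S,Z} ∋ S.
size 1: {B}, {H}, {M} …(+1); under {B} D still reaches {H,M,S,Z} ∋ S.
{B,Z}: D⊥S given {B,Z} in G with D→· removed — back-door holds.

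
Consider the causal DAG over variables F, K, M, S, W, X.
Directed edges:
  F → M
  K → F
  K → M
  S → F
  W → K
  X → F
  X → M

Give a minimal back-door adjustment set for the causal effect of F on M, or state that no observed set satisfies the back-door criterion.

desc(F)\{F}={M}; candidates ⊆ {K,S,W,X}.
size 0: {}; under {} F still reaches {K,M,S,W,X} ∋ M.
size 1: {K}, {S}, {W} …(+1); under {K} F still reaches {M,S,X} ∋ M.
{K,X}: F⊥M given {K,X} in G with F→· removed — back-door holds.

F→M: minimal back-door set {K, X}.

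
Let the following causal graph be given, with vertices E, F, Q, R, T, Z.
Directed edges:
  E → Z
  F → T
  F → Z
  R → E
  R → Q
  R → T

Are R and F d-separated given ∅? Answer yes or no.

Yes — R ⊥ F | ∅.

Bayes-Ball from R | ∅ reaches {E,Q,T,Z}.
F ∉ reach(R|∅) ⇒ R ⊥ F | ∅.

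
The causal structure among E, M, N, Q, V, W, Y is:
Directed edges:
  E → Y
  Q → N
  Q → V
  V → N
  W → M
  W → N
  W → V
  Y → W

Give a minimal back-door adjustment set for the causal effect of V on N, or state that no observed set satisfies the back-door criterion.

desc(V)\{V}={N}; candidates ⊆ {E,M,Q,W,Y}.
size 0: {}; under {} V still reaches {E,M,N,Q,W,Y} ∋ N.
size 1: {E}, {M}, {Q} …(+2); under {E} V still reaches {M,N,Q,W,Y} ∋ N.
{Q,W}: V⊥N given {Q,W} in G with V→· removed — back-door holds.

V→N: minimal back-door set {Q, W}.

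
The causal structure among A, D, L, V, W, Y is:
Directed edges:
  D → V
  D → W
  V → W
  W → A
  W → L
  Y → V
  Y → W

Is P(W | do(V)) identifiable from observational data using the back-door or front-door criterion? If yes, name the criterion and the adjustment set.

desc(V)\{V}={A,L,W}; candidates ⊆ {D,Y}.
size 0: {}; under {} V still reaches {A,D,L,W,Y} ∋ W.
size 1: {D}, {Y}; under {D} V still reaches {A,L,W,Y} ∋ W.
{D,Y}: V⊥W given {D,Y} in G with V→· removed — back-door holds.
P(W|do(V)) = Σ_{D,Y} P(W|V,D,Y)·P(D,Y).

P(W|do(V)): backdoor, adjust for {D, Y}.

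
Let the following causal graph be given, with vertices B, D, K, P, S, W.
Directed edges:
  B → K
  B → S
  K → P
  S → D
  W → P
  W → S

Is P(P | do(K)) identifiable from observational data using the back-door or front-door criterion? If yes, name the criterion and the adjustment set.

P(P|do(K)): backdoor, adjust for ∅.

desc(K)\{K}={P}; candidates ⊆ {B,D,S,W}.
∅: K⊥P given ∅ in G with K→· removed — back-door holds.
P(P|do(K)) = P(P|K) — no adjustment needed.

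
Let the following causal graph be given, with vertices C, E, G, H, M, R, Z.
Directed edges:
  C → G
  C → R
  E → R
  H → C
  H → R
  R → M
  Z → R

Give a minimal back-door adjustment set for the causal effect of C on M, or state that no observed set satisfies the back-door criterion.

desc(C)\{C}={G,M,R}; candidates ⊆ {E,H,Z}.
size 0: {}; under {} C still reaches {H,M,R} ∋ M.
{H}: C⊥M given {H} in G with C→· removed — back-door holds.

C→M: minimal back-door set {H}.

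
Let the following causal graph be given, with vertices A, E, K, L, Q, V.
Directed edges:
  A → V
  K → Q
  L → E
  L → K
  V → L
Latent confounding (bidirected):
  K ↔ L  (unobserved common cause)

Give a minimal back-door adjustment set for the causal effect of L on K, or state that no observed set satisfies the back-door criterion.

desc(L)\{L}={E,K,Q}; candidates ⊆ {A,V}.
L↔K: latent back-door arc(s) into L.
size 0: {}; under {} L still reaches {A,K,Q,V} ∋ K.
size 1: {A}, {V}; under {A} L still reaches {K,Q,V} ∋ K.
size 2: {A,V}; under {A,V} L still reaches {K,Q} ∋ K.
L↔K cannot be blocked by any observed set — no back-door set.

L→K: no observed back-door set.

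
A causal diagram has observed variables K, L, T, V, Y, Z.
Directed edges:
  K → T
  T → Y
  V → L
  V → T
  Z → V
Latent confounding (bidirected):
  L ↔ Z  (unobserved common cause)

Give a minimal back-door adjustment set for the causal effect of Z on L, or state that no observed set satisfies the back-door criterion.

desc(Z)\{Z}={L,T,V,Y}; candidates ⊆ {K}.
Z↔L: latent back-door arc(s) into Z.
size 0: {}; under {} Z still reaches {L} ∋ L.
size 1: {K}; under {K} Z still reaches {L} ∋ L.
Z↔L cannot be blocked by any observed set — no back-door set.

Z→L: no observed back-door set.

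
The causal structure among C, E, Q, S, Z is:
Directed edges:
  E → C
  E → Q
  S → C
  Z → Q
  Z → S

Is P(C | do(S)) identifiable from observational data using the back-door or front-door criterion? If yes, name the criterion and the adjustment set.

P(C|do(S)): backdoor, adjust for ∅.

desc(S)\{S}={C}; candidates ⊆ {E,Q,Z}.
∅: S⊥C given ∅ in G with S→· removed — back-door holds.
P(C|do(S)) = P(C|S) — no adjustment needed.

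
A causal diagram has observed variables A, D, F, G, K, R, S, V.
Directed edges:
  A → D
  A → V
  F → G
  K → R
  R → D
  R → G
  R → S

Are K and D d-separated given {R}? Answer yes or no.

Bayes-Ball from K | {R} reaches ∅.
D ∉ reach(K|{R}) ⇒ K ⊥ D | {R}.

Yes — K ⊥ D | {R}.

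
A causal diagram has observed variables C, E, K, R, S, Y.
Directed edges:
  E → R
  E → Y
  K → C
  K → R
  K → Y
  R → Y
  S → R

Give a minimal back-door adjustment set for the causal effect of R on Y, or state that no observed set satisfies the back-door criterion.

desc(R)\{R}={Y}; candidates ⊆ {C,E,K,S}.
size 0: {}; under {} R still reaches {C,E,K,S,Y} ∋ Y.
size 1: {C}, {E}, {K} …(+1); under {C} R still reaches {E,K,S,Y} ∋ Y.
{E,K}: R⊥Y given {E,K} in G with R→· removed — back-door holds.

R→Y: minimal back-door set {E, K}.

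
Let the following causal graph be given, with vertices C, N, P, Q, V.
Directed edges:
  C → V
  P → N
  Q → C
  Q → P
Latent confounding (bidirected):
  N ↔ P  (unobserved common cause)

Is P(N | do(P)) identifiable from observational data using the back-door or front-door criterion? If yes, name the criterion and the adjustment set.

desc(P)\{P}={N}; candidates ⊆ {C,Q,V}.
P↔N: latent back-door arc(s) into P.
size 0: {}; under {} P still reaches {C,N,Q,V} ∋ N.
size 1: {C}, {Q}, {V}; under {C} P still reaches {N,Q} ∋ N.
size 2: {C,Q}, {C,V}, {Q,V}; under {C,Q} P still reaches {N} ∋ N.
P↔N cannot be blocked by any observed set — no back-door set.
No mediator lies on a directed P→…→N path.
Neither criterion identifies P(N|do(P)) in this graph.

P(N|do(P)): not identifiable (no BD/FD set).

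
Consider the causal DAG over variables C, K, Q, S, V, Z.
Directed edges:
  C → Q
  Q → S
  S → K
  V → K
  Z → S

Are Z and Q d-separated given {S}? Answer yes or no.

No — Z and Q are d-connected given {S}.

Bayes-Ball from Z | {S} reaches {C,Q}.
Q ∈ reach(Z|{S}) ⇒ Z ⊥̸ Q | {S}.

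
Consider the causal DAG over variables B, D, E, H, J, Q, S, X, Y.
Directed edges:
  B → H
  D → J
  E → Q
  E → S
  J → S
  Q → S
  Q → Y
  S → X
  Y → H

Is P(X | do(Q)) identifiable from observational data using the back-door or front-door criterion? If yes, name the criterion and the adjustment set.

desc(Q)\{Q}={H,S,X,Y}; candidates ⊆ {B,D,E,J}.
size 0: {}; under {} Q still reaches {E,S,X} ∋ X.
{E}: Q⊥X given {E} in G with Q→· removed — back-door holds.
P(X|do(Q)) = Σ_{E} P(X|Q,E)·P(E).

P(X|do(Q)): backdoor, adjust for {E}.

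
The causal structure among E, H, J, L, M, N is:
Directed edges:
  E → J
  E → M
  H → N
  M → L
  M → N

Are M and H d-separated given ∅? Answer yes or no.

Yes — M ⊥ H | ∅.

Bayes-Ball from M | ∅ reaches {E,J,L,N}.
H ∉ reach(M|∅) ⇒ M ⊥ H | ∅.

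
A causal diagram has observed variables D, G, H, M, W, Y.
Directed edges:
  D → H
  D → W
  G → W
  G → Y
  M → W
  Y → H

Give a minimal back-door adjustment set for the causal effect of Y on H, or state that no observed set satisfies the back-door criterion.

Y→H: minimal back-door set ∅.

desc(Y)\{Y}={H}; candidates ⊆ {D,G,M,W}.
∅: Y⊥H given ∅ in G with Y→· removed — back-door holds.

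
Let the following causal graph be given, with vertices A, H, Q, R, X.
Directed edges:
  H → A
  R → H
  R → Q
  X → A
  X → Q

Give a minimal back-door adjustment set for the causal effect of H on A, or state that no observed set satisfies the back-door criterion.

desc(H)\{H}={A}; candidates ⊆ {Q,R,X}.
∅: H⊥A given ∅ in G with H→· removed — back-door holds.

H→A: minimal back-door set ∅.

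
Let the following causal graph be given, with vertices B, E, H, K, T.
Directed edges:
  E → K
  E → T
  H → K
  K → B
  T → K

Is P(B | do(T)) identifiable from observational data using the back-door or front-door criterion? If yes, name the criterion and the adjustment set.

P(B|do(T)): backdoor, adjust for {E}.

desc(T)\{T}={B,K}; candidates ⊆ {E,H}.
size 0: {}; under {} T still reaches {B,E,K} ∋ B.
{E}: T⊥B given {E} in G with T→· removed — back-door holds.
P(B|do(T)) = Σ_{E} P(B|T,E)·P(E).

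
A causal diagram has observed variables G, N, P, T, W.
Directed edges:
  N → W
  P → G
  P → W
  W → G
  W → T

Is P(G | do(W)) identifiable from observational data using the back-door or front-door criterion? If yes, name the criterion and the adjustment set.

desc(W)\{W}={G,T}; candidates ⊆ {N,P}.
size 0: {}; under {} W still reaches {G,N,P} ∋ G.
{P}: W⊥G given {P} in G with W→· removed — back-door holds.
P(G|do(W)) = Σ_{P} P(G|W,P)·P(P).

P(G|do(W)): backdoor, adjust for {P}.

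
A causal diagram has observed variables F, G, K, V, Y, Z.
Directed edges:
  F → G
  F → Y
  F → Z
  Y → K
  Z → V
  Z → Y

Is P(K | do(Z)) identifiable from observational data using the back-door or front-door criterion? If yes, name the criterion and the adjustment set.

P(K|do(Z)): backdoor, adjust for {F}.

desc(Z)\{Z}={K,V,Y}; candidates ⊆ {F,G}.
size 0: {}; under {} Z still reaches {F,G,K,Y} ∋ K.
{F}: Z⊥K given {F} in G with Z→· removed — back-door holds.
P(K|do(Z)) = Σ_{F} P(K|Z,F)·P(F).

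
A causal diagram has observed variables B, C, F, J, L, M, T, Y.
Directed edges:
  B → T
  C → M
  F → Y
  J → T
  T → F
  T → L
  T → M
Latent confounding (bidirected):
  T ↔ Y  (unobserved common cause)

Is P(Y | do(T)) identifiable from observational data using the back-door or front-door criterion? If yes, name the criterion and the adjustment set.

desc(T)\{T}={F,L,M,Y}; candidates ⊆ {B,C,J}.
T↔Y: latent back-door arc(s) into T.
size 0: {}; under {} T still reaches {B,J,Y} ∋ Y.
size 1: {B}, {C}, {J}; under {B} T still reaches {J,Y} ∋ Y.
size 2: {B,C}, {B,J}, {C,J}; under {B,C} T still reaches {J,Y} ∋ Y.
T↔Y cannot be blocked by any observed set — no back-door set.
{F}: (i) intercepts every directed T→Y path; (ii) no back-door T→{F}; (iii) {T} blocks every back-door {F}→Y. Front-door holds.
P(Y|do(T)) = Σ_{F} P(F|T) Σ_{T'} P(Y|F,T')P(T').

P(Y|do(T)): frontdoor, adjust for {F}.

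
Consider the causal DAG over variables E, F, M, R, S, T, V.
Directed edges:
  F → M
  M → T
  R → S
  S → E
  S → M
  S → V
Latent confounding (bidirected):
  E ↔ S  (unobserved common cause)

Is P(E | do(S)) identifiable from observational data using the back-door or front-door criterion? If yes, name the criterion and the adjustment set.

P(E|do(S)): not identifiable (no BD/FD set).

desc(S)\{S}={E,M,T,V}; candidates ⊆ {F,R}.
S↔E: latent back-door arc(s) into S.
size 0: {}; under {} S still reaches {E,R} ∋ E.
size 1: {F}, {R}; under {F} S still reaches {E,R} ∋ E.
size 2: {F,R}; under {F,R} S still reaches {E} ∋ E.
S↔E cannot be blocked by any observed set — no back-door set.
No mediator lies on a directed S→…→E path.
Neither criterion identifies P(E|do(S)) in this graph.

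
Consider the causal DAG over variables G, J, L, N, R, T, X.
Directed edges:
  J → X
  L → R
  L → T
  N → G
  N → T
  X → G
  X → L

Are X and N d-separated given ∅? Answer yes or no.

Yes — X ⊥ N | ∅.

Bayes-Ball from X | ∅ reaches {G,J,L,R,T}.
N ∉ reach(X|∅) ⇒ X ⊥ N | ∅.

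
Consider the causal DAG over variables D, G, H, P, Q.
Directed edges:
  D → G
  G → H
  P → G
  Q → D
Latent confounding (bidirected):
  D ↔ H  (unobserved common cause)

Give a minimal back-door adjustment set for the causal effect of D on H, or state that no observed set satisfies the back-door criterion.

desc(D)\{D}={G,H}; candidates ⊆ {P,Q}.
D↔H: latent back-door arc(s) into D.
size 0: {}; under {} D still reaches {H,Q} ∋ H.
size 1: {P}, {Q}; under {P} D still reaches {H,Q} ∋ H.
size 2: {P,Q}; under {P,Q} D still reaches {H} ∋ H.
D↔H cannot be blocked by any observed set — no back-door set.

D→H: no observed back-door set.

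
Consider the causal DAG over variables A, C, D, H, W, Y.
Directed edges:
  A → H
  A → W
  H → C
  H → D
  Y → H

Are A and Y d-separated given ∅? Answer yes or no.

Bayes-Ball from A | ∅ reaches {C,D,H,W}.
Y ∉ reach(A|∅) ⇒ A ⊥ Y | ∅.

Yes — A ⊥ Y | ∅.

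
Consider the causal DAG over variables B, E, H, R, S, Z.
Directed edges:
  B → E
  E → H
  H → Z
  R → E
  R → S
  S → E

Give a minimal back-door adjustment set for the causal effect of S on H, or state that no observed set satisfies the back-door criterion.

S→H: minimal back-door set {R}.

desc(S)\{S}={E,H,Z}; candidates ⊆ {B,R}.
size 0: {}; under {} S still reaches {E,H,R,Z} ∋ H.
{R}: S⊥H given {R} in G with S→· removed — back-door holds.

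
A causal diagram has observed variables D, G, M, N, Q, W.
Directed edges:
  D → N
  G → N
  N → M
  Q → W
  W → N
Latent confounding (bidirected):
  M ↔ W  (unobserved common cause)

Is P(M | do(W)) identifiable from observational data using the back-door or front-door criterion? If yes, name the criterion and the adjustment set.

desc(W)\{W}={M,N}; candidates ⊆ {D,G,Q}.
W↔M: latent back-door arc(s) into W.
size 0: {}; under {} W still reaches {M,Q} ∋ M.
size 1: {D}, {G}, {Q}; under {D} W still reaches {M,Q} ∋ M.
size 2: {D,G}, {D,Q}, {G,Q}; under {D,G} W still reaches {M,Q} ∋ M.
W↔M cannot be blocked by any observed set — no back-door set.
{N}: (i) intercepts every directed W→M path; (ii) no back-door W→{N}; (iii) {W} blocks every back-door {N}→M. Front-door holds.
P(M|do(W)) = Σ_{N} P(N|W) Σ_{W'} P(M|N,W')P(W').

P(M|do(W)): frontdoor, adjust for {N}.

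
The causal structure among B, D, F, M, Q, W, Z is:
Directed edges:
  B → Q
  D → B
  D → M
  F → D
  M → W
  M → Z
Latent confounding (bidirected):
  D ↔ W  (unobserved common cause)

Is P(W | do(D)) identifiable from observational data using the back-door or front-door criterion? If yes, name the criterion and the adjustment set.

P(W|do(D)): frontdoor, adjust for {M}.

desc(D)\{D}={B,M,Q,W,Z}; candidates ⊆ {F}.
D↔W: latent back-door arc(s) into D.
size 0: {}; under {} D still reaches {F,W} ∋ W.
size 1: {F}; under {F} D still reaches {W} ∋ W.
D↔W cannot be blocked by any observed set — no back-door set.
{M}: (i) intercepts every directed D→W path; (ii) no back-door D→{M}; (iii) {D} blocks every back-door {M}→W. Front-door holds.
P(W|do(D)) = Σ_{M} P(M|D) Σ_{D'} P(W|M,D')P(D').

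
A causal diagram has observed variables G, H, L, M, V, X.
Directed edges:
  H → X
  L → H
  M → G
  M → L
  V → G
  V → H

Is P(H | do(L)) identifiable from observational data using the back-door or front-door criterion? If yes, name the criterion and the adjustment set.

P(H|do(L)): backdoor, adjust for ∅.

desc(L)\{L}={H,X}; candidates ⊆ {G,M,V}.
∅: L⊥H given ∅ in G with L→· removed — back-door holds.
P(H|do(L)) = P(H|L) — no adjustment needed.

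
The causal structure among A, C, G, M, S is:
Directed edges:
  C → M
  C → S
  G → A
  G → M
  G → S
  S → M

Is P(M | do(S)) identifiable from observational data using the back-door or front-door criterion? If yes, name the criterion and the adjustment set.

P(M|do(S)): backdoor, adjust for {C, G}.

desc(S)\{S}={M}; candidates ⊆ {A,C,G}.
size 0: {}; under {} S still reaches {A,C,G,M} ∋ M.
size 1: {A}, {C}, {G}; under {A} S still reaches {C,G,M} ∋ M.
{C,G}: S⊥M given {C,G} in G with S→· removed — back-door holds.
P(M|do(S)) = Σ_{C,G} P(M|S,C,G)·P(C,G).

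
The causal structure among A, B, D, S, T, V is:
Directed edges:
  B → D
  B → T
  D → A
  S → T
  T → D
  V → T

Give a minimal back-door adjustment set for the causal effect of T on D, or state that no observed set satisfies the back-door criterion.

desc(T)\{T}={A,D}; candidates ⊆ {B,S,V}.
size 0: {}; under {} T still reaches {A,B,D,S,V} ∋ D.
{B}: T⊥D given {B} in G with T→· removed — back-door holds.

T→D: minimal back-door set {B}.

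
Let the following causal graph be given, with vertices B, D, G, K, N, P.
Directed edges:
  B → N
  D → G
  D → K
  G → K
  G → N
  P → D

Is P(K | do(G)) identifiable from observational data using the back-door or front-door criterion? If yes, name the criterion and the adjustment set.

desc(G)\{G}={K,N}; candidates ⊆ {B,D,P}.
size 0: {}; under {} G still reaches {D,K,P} ∋ K.
{D}: G⊥K given {D} in G with G→· removed — back-door holds.
P(K|do(G)) = Σ_{D} P(K|G,D)·P(D).

P(K|do(G)): backdoor, adjust for {D}.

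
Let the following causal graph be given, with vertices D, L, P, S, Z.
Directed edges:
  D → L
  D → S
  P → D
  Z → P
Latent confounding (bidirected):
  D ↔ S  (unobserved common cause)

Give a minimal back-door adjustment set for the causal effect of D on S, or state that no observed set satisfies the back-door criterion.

desc(D)\{D}={L,S}; candidates ⊆ {P,Z}.
D↔S: latent back-door arc(s) into D.
size 0: {}; under {} D still reaches {P,S,Z} ∋ S.
size 1: {P}, {Z}; under {P} D still reaches {S} ∋ S.
size 2: {P,Z}; under {P,Z} D still reaches {S} ∋ S.
D↔S cannot be blocked by any observed set — no back-door set.

D→S: no observed back-door set.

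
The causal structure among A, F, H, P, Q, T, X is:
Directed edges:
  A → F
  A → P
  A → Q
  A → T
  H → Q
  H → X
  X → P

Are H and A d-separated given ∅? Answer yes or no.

Yes — H ⊥ A | ∅.

Bayes-Ball from H | ∅ reaches {P,Q,X}.
A ∉ reach(H|∅) ⇒ H ⊥ A | ∅.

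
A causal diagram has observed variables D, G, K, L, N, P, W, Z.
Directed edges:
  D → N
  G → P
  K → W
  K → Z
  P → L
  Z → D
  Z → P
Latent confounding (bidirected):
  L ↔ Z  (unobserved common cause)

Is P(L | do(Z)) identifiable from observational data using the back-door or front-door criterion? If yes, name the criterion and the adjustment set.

P(L|do(Z)): frontdoor, adjust for {P}.

desc(Z)\{Z}={D,L,N,P}; candidates ⊆ {G,K,W}.
Z↔L: latent back-door arc(s) into Z.
size 0: {}; under {} Z still reaches {K,L,W} ∋ L.
size 1: {G}, {K}, {W}; under {G} Z still reaches {K,L,W} ∋ L.
size 2: {G,K}, {G,W}, {K,W}; under {G,K} Z still reaches {L} ∋ L.
Z↔L cannot be blocked by any observed set — no back-door set.
{P}: (i) intercepts every directed Z→L path; (ii) no back-door Z→{P}; (iii) {Z} blocks every back-door {P}→L. Front-door holds.
P(L|do(Z)) = Σ_{P} P(P|Z) Σ_{Z'} P(L|P,Z')P(Z').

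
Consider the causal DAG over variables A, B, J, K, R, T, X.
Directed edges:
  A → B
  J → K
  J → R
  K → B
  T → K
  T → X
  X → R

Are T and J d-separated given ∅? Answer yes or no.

Bayes-Ball from T | ∅ reaches {B,K,R,X}.
J ∉ reach(T|∅) ⇒ T ⊥ J | ∅.

Yes — T ⊥ J | ∅.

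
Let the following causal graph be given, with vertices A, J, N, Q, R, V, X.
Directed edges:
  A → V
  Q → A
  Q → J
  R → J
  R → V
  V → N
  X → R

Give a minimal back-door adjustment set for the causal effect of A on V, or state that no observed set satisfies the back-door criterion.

A→V: minimal back-door set ∅.

desc(A)\{A}={N,V}; candidates ⊆ {J,Q,R,X}.
∅: A⊥V given ∅ in G with A→· removed — back-door holds.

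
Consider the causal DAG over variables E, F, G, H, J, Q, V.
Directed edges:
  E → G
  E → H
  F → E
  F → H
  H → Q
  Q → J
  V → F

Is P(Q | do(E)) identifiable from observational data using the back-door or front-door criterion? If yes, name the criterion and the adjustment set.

desc(E)\{E}={G,H,J,Q}; candidates ⊆ {F,V}.
size 0: {}; under {} E still reaches {F,H,J,Q,V} ∋ Q.
{F}: E⊥Q given {F} in G with E→· removed — back-door holds.
P(Q|do(E)) = Σ_{F} P(Q|E,F)·P(F).

P(Q|do(E)): backdoor, adjust for {F}.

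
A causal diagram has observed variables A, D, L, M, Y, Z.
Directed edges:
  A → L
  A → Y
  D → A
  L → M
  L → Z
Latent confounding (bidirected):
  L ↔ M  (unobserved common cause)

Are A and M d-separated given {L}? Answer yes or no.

Bayes-Ball from A | {L} reaches {D,M,Y}.
M ∈ reach(A|{L}) ⇒ A ⊥̸ M | {L}.

No — A and M are d-connected given {L}.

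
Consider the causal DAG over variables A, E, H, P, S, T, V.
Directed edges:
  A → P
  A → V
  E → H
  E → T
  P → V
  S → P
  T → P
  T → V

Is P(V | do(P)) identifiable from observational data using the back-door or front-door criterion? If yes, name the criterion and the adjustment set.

desc(P)\{P}={V}; candidates ⊆ {A,E,H,S,T}.
size 0: {}; under {} P still reaches {A,E,H,S,T,V} ∋ V.
size 1: {A}, {E}, {H} …(+2); under {A} P still reaches {E,H,S,T,V} ∋ V.
{A,T}: P⊥V given {A,T} in G with P→· removed — back-door holds.
P(V|do(P)) = Σ_{A,T} P(V|P,A,T)·P(A,T).

P(V|do(P)): backdoor, adjust for {A, T}.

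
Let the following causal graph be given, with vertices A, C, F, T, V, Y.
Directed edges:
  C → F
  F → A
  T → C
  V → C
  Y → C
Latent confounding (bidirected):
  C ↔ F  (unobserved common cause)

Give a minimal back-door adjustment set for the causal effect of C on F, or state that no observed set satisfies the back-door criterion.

desc(C)\{C}={A,F}; candidates ⊆ {T,V,Y}.
C↔F: latent back-door arc(s) into C.
size 0: {}; under {} C still reaches {A,F,T,V,Y} ∋ F.
size 1: {T}, {V}, {Y}; under {T} C still reaches {A,F,V,Y} ∋ F.
size 2: {T,V}, {T,Y}, {V,Y}; under {T,V} C still reaches {A,F,Y} ∋ F.
C↔F cannot be blocked by any observed set — no back-door set.

C→F: no observed back-door set.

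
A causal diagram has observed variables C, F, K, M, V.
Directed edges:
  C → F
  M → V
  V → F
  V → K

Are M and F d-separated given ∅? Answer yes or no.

No — M and F are d-connected given ∅.

Bayes-Ball from M | ∅ reaches {F,K,V}.
F ∈ reach(M|∅) ⇒ M ⊥̸ F | ∅.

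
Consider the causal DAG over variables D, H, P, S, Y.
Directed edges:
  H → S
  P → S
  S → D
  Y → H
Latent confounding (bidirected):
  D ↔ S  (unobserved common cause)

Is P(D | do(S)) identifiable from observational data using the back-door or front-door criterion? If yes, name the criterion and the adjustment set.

desc(S)\{S}={D}; candidates ⊆ {H,P,Y}.
S↔D: latent back-door arc(s) into S.
size 0: {}; under {} S still reaches {D,H,P,Y} ∋ D.
size 1: {H}, {P}, {Y}; under {H} S still reaches {D,P} ∋ D.
size 2: {H,P}, {H,Y}, {P,Y}; under {H,P} S still reaches {D} ∋ D.
S↔D cannot be blocked by any observed set — no back-door set.
No mediator lies on a directed S→…→D path.
Neither criterion identifies P(D|do(S)) in this graph.

P(D|do(S)): not identifiable (no BD/FD set).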